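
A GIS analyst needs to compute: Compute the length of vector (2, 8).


|u| = sqrt(2^2 + 8^2) = sqrt(68) = 8.2462

8.2462


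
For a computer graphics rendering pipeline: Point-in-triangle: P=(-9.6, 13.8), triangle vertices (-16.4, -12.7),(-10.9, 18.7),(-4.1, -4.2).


Cross products: AB x AP = -67.77, BC x BP = -3.55, CA x CP = -268.15
All same sign? yes

Yes, inside


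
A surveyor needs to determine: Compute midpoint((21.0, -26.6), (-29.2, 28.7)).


M = ((21+(-29.2))/2, ((-26.6)+28.7)/2)
= (-4.1, 1.05)

(-4.1, 1.05)


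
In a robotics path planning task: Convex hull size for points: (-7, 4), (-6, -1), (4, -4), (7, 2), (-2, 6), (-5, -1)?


Convex hull vertices (CCW): (-7, 4), (-6, -1), (4, -4), (7, 2), (-2, 6)
Count = 5

5


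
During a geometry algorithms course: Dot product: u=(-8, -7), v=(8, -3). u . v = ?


u . v = u_x*v_x + u_y*v_y = (-8)*8 + (-7)*(-3)
= (-64) + 21 = -43

-43


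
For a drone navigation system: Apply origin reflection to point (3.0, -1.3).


Reflection over origin: (x,y) -> (-x,-y)
(3, -1.3) -> (-3, 1.3)

(-3, 1.3)


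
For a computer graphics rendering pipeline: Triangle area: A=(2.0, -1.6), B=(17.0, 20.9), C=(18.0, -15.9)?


Area = |x_A(y_B-y_C) + x_B(y_C-y_A) + x_C(y_A-y_B)|/2
= |73.6 + (-243.1) + (-405)|/2
= 574.5/2 = 287.25

287.25


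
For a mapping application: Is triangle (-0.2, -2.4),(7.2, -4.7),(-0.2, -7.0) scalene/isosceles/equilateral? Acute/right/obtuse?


Side lengths squared: AB^2=60.05, BC^2=60.05, CA^2=21.16
Sorted: [21.16, 60.05, 60.05]
By sides: Isosceles, By angles: Acute

Isosceles, Acute


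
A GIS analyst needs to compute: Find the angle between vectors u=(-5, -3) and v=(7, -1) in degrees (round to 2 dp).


u.v = -32, |u| = sqrt(34) = 5.831, |v| = sqrt(50) = 7.0711
cos(theta) = u.v/(|u||v|) = -32/sqrt(1700) = -0.776114
theta = acos(-0.776114) = 140.91 degrees

140.91 degrees


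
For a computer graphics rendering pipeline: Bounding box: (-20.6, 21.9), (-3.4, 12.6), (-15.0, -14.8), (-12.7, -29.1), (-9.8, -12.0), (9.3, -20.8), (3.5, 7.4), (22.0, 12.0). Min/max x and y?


x range: [-20.6, 22]
y range: [-29.1, 21.9]
Bounding box: (-20.6,-29.1) to (22,21.9)

(-20.6,-29.1) to (22,21.9)


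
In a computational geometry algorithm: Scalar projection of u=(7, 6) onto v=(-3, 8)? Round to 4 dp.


u.v = 27, |v| = sqrt(73) = 8.544
Scalar projection = u.v / |v| = 27 / sqrt(73) = 3.1601

3.1601


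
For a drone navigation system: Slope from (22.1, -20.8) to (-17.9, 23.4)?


slope = (y2-y1)/(x2-x1) = (23.4-(-20.8))/((-17.9)-22.1) = 44.2/(-40) = -1.105

-1.105


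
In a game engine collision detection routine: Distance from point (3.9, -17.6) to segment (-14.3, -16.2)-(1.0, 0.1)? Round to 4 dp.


Project P onto AB: t = 0.5115 (clamped to [0,1])
Closest point on segment: (-6.474, -7.8625)
Distance: 14.2281

14.2281


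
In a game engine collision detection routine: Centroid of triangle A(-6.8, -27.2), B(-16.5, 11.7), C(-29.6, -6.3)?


Centroid = ((x_A+x_B+x_C)/3, (y_A+y_B+y_C)/3)
= (((-6.8)+(-16.5)+(-29.6))/3, ((-27.2)+11.7+(-6.3))/3)
= (-17.6333, -7.2667)

(-17.6333, -7.2667)


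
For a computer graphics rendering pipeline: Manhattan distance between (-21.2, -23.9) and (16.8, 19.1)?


|(-21.2)-16.8| + |(-23.9)-19.1| = 38 + 43 = 81

81


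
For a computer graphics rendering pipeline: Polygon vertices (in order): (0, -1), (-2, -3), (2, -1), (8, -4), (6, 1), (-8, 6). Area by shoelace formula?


Shoelace sum: (0*(-3) - (-2)*(-1)) + ((-2)*(-1) - 2*(-3)) + (2*(-4) - 8*(-1)) + (8*1 - 6*(-4)) + (6*6 - (-8)*1) + ((-8)*(-1) - 0*6)
= 90
Area = |90|/2 = 45

45


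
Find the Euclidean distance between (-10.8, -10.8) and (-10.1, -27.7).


dx=0.7, dy=-16.9
d^2 = 0.7^2 + (-16.9)^2 = 286.1
d = sqrt(286.1) = 16.9145

16.9145


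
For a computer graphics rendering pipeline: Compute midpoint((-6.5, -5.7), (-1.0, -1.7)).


M = (((-6.5)+(-1))/2, ((-5.7)+(-1.7))/2)
= (-3.75, -3.7)

(-3.75, -3.7)


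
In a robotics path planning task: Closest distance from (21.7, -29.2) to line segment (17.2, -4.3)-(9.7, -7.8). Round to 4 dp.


Project P onto AB: t = 0.7796 (clamped to [0,1])
Closest point on segment: (11.3533, -7.0285)
Distance: 24.4669

24.4669


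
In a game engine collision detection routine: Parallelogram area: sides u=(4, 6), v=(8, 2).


|u x v| = |4*2 - 6*8|
= |8 - 48| = 40

40


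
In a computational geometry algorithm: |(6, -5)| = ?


|u| = sqrt(6^2 + (-5)^2) = sqrt(61) = 7.8102

7.8102


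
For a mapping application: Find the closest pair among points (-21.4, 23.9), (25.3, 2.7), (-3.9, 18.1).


d(P0,P1) = 51.2867, d(P0,P2) = 18.4361, d(P1,P2) = 33.0121
Closest: P0 and P2

Closest pair: (-21.4, 23.9) and (-3.9, 18.1), distance = 18.4361


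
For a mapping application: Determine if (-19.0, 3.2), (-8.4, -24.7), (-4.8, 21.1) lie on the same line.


Cross product: ((-8.4)-(-19))*(21.1-3.2) - ((-24.7)-3.2)*((-4.8)-(-19))
= 585.92

No, not collinear


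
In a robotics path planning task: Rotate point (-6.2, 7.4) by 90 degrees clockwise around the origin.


90° CW: (x,y) -> (y, -x)
(-6.2,7.4) -> (7.4, 6.2)

(7.4, 6.2)


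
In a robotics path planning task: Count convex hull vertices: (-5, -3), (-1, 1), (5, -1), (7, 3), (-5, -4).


Convex hull vertices (CCW): (-5, -4), (5, -1), (7, 3), (-1, 1), (-5, -3)
Count = 5

5


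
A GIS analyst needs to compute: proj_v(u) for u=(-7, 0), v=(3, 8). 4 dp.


u.v = -21, |v| = sqrt(73) = 8.544
Scalar projection = u.v / |v| = -21 / sqrt(73) = -2.4579

-2.4579


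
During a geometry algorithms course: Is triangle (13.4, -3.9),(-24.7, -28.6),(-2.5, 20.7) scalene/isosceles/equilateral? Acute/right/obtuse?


Side lengths squared: AB^2=2061.7, BC^2=2923.33, CA^2=857.97
Sorted: [857.97, 2061.7, 2923.33]
By sides: Scalene, By angles: Obtuse

Scalene, Obtuse


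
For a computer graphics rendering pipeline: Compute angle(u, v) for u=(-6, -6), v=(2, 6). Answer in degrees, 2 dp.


u.v = -48, |u| = sqrt(72) = 8.4853, |v| = sqrt(40) = 6.3246
cos(theta) = u.v/(|u||v|) = -48/sqrt(2880) = -0.894427
theta = acos(-0.894427) = 153.43 degrees

153.43 degrees


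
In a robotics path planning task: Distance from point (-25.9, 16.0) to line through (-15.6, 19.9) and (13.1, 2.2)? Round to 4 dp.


|cross product| = 294.24
|line direction| = sqrt(1136.98) = 33.7191
Distance = 294.24/sqrt(1136.98) = 8.7262

8.7262


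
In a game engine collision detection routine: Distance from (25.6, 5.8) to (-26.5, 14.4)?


dx=-52.1, dy=8.6
d^2 = (-52.1)^2 + 8.6^2 = 2788.37
d = sqrt(2788.37) = 52.805

52.805


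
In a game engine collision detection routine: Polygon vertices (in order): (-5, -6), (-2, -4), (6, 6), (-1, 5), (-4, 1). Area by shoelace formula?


Shoelace sum: ((-5)*(-4) - (-2)*(-6)) + ((-2)*6 - 6*(-4)) + (6*5 - (-1)*6) + ((-1)*1 - (-4)*5) + ((-4)*(-6) - (-5)*1)
= 104
Area = |104|/2 = 52

52


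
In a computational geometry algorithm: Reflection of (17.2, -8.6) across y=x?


Reflection over y=x: (x,y) -> (y,x)
(17.2, -8.6) -> (-8.6, 17.2)

(-8.6, 17.2)


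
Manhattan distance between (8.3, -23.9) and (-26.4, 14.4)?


|8.3-(-26.4)| + |(-23.9)-14.4| = 34.7 + 38.3 = 73

73


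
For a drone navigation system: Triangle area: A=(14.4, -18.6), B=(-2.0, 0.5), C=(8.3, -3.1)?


Area = |x_A(y_B-y_C) + x_B(y_C-y_A) + x_C(y_A-y_B)|/2
= |51.84 + (-31) + (-158.53)|/2
= 137.69/2 = 68.845

68.845


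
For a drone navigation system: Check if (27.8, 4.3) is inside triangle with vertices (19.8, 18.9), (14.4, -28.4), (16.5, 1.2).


Cross products: AB x AP = 457.24, BC x BP = -327.97, CA x CP = -189.78
All same sign? no

No, outside


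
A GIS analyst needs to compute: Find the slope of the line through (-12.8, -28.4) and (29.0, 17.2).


slope = (y2-y1)/(x2-x1) = (17.2-(-28.4))/(29-(-12.8)) = 45.6/41.8 = 1.0909

1.0909


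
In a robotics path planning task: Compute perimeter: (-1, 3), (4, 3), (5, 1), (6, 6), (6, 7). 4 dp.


Sides: (-1, 3)->(4, 3): sqrt(25) = 5, (4, 3)->(5, 1): sqrt(5) = 2.236068, (5, 1)->(6, 6): sqrt(26) = 5.09902, (6, 6)->(6, 7): sqrt(1) = 1, (6, 7)->(-1, 3): sqrt(65) = 8.062258
Sum = 21.397346
Perimeter = 21.3973

21.3973


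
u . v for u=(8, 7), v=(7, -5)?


u . v = u_x*v_x + u_y*v_y = 8*7 + 7*(-5)
= 56 + (-35) = 21

21


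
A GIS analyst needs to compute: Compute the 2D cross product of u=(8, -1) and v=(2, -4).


u x v = u_x*v_y - u_y*v_x = 8*(-4) - (-1)*2
= (-32) - (-2) = -30

-30


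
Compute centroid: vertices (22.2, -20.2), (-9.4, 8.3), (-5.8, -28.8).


Centroid = ((x_A+x_B+x_C)/3, (y_A+y_B+y_C)/3)
= ((22.2+(-9.4)+(-5.8))/3, ((-20.2)+8.3+(-28.8))/3)
= (2.3333, -13.5667)

(2.3333, -13.5667)


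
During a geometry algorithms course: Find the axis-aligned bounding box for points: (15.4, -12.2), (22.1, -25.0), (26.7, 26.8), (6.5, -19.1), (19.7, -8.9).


x range: [6.5, 26.7]
y range: [-25, 26.8]
Bounding box: (6.5,-25) to (26.7,26.8)

(6.5,-25) to (26.7,26.8)


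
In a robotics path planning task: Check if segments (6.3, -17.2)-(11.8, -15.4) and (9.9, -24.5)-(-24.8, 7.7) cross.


Cross products: d1=-137.39, d2=-376.95, d3=-46.63, d4=192.93
d1*d2 < 0 and d3*d4 < 0? no

No, they don't intersect


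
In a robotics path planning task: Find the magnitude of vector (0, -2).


|u| = sqrt(0^2 + (-2)^2) = sqrt(4) = 2

2


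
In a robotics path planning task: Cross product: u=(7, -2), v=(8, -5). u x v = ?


u x v = u_x*v_y - u_y*v_x = 7*(-5) - (-2)*8
= (-35) - (-16) = -19

-19


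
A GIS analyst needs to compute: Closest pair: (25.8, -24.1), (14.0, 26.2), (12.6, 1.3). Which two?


d(P0,P1) = 51.6656, d(P0,P2) = 28.6252, d(P1,P2) = 24.9393
Closest: P1 and P2

Closest pair: (14.0, 26.2) and (12.6, 1.3), distance = 24.9393


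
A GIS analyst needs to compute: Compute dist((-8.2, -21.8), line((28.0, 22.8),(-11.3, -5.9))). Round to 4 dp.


|cross product| = 713.84
|line direction| = sqrt(2368.18) = 48.6639
Distance = 713.84/sqrt(2368.18) = 14.6688

14.6688


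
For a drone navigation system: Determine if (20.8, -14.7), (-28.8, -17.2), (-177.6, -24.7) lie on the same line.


Cross product: ((-28.8)-20.8)*((-24.7)-(-14.7)) - ((-17.2)-(-14.7))*((-177.6)-20.8)
= 0

Yes, collinear


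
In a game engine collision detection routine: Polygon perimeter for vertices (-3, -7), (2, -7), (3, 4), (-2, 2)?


Sides: (-3, -7)->(2, -7): sqrt(25) = 5, (2, -7)->(3, 4): sqrt(122) = 11.045361, (3, 4)->(-2, 2): sqrt(29) = 5.385165, (-2, 2)->(-3, -7): sqrt(82) = 9.055385
Sum = 30.485911
Perimeter = 30.4859

30.4859


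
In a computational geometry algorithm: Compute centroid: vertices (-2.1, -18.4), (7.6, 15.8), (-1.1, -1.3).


Centroid = ((x_A+x_B+x_C)/3, (y_A+y_B+y_C)/3)
= (((-2.1)+7.6+(-1.1))/3, ((-18.4)+15.8+(-1.3))/3)
= (1.4667, -1.3)

(1.4667, -1.3)


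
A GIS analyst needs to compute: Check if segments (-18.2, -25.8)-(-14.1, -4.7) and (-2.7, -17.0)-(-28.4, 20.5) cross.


Cross products: d1=807.41, d2=111.39, d3=-290.97, d4=405.05
d1*d2 < 0 and d3*d4 < 0? no

No, they don't intersect


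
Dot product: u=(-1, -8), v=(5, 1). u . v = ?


u . v = u_x*v_x + u_y*v_y = (-1)*5 + (-8)*1
= (-5) + (-8) = -13

-13


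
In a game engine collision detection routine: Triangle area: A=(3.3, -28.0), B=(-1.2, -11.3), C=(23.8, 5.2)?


Area = |x_A(y_B-y_C) + x_B(y_C-y_A) + x_C(y_A-y_B)|/2
= |(-54.45) + (-39.84) + (-397.46)|/2
= 491.75/2 = 245.875

245.875


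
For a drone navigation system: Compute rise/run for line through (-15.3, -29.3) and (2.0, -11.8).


slope = (y2-y1)/(x2-x1) = ((-11.8)-(-29.3))/(2-(-15.3)) = 17.5/17.3 = 1.0116

1.0116


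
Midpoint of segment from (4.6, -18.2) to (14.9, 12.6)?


M = ((4.6+14.9)/2, ((-18.2)+12.6)/2)
= (9.75, -2.8)

(9.75, -2.8)


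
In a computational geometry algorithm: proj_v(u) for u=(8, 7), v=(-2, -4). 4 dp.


u.v = -44, |v| = sqrt(20) = 4.4721
Scalar projection = u.v / |v| = -44 / sqrt(20) = -9.8387

-9.8387


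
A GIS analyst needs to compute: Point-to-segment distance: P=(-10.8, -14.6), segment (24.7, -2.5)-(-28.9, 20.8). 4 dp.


Project P onto AB: t = 0.4745 (clamped to [0,1])
Closest point on segment: (-0.734, 8.5562)
Distance: 25.2494

25.2494


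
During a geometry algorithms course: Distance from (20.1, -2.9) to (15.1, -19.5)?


dx=-5, dy=-16.6
d^2 = (-5)^2 + (-16.6)^2 = 300.56
d = sqrt(300.56) = 17.3367

17.3367


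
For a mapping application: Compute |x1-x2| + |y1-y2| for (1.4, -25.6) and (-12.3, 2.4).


|1.4-(-12.3)| + |(-25.6)-2.4| = 13.7 + 28 = 41.7

41.7


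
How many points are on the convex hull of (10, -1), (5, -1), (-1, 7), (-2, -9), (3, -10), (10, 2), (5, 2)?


Convex hull vertices (CCW): (-2, -9), (3, -10), (10, -1), (10, 2), (-1, 7)
Count = 5

5


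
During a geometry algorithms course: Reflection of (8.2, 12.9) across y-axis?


Reflection over y-axis: (x,y) -> (-x,y)
(8.2, 12.9) -> (-8.2, 12.9)

(-8.2, 12.9)


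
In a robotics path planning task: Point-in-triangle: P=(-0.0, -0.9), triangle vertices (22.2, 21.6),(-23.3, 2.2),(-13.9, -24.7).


Cross products: AB x AP = 593.07, BC x BP = 597.63, CA x CP = 215.61
All same sign? yes

Yes, inside


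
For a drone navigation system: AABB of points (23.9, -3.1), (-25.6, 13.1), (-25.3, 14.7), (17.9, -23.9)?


x range: [-25.6, 23.9]
y range: [-23.9, 14.7]
Bounding box: (-25.6,-23.9) to (23.9,14.7)

(-25.6,-23.9) to (23.9,14.7)


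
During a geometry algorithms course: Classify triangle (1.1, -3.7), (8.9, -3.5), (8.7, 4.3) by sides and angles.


Side lengths squared: AB^2=60.88, BC^2=60.88, CA^2=121.76
Sorted: [60.88, 60.88, 121.76]
By sides: Isosceles, By angles: Right

Isosceles, Right


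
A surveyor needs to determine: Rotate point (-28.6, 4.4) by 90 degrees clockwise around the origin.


90° CW: (x,y) -> (y, -x)
(-28.6,4.4) -> (4.4, 28.6)

(4.4, 28.6)


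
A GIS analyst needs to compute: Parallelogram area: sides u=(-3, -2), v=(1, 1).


|u x v| = |(-3)*1 - (-2)*1|
= |(-3) - (-2)| = 1

1


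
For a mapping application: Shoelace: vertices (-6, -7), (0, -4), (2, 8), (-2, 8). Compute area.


Shoelace sum: ((-6)*(-4) - 0*(-7)) + (0*8 - 2*(-4)) + (2*8 - (-2)*8) + ((-2)*(-7) - (-6)*8)
= 126
Area = |126|/2 = 63

63


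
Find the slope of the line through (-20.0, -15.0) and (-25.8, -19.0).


slope = (y2-y1)/(x2-x1) = ((-19)-(-15))/((-25.8)-(-20)) = (-4)/(-5.8) = 0.6897

0.6897


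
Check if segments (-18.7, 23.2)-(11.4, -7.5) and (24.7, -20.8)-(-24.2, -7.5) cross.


Cross products: d1=-1574.38, d2=-473.48, d3=7.98, d4=-1092.92
d1*d2 < 0 and d3*d4 < 0? no

No, they don't intersect


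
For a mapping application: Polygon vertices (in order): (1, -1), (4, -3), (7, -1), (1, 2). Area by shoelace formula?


Shoelace sum: (1*(-3) - 4*(-1)) + (4*(-1) - 7*(-3)) + (7*2 - 1*(-1)) + (1*(-1) - 1*2)
= 30
Area = |30|/2 = 15

15


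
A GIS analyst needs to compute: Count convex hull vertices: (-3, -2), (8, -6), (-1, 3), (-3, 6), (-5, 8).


Convex hull vertices (CCW): (-5, 8), (-3, -2), (8, -6), (-3, 6)
Count = 4

4


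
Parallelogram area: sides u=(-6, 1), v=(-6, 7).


|u x v| = |(-6)*7 - 1*(-6)|
= |(-42) - (-6)| = 36

36


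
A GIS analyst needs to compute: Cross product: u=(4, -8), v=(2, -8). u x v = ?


u x v = u_x*v_y - u_y*v_x = 4*(-8) - (-8)*2
= (-32) - (-16) = -16

-16


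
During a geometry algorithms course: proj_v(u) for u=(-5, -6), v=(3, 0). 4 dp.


u.v = -15, |v| = sqrt(9) = 3
Scalar projection = u.v / |v| = -15 / sqrt(9) = -5

-5


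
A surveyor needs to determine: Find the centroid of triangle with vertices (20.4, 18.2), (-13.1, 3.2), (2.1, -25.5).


Centroid = ((x_A+x_B+x_C)/3, (y_A+y_B+y_C)/3)
= ((20.4+(-13.1)+2.1)/3, (18.2+3.2+(-25.5))/3)
= (3.1333, -1.3667)

(3.1333, -1.3667)


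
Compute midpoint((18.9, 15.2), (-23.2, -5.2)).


M = ((18.9+(-23.2))/2, (15.2+(-5.2))/2)
= (-2.15, 5)

(-2.15, 5)


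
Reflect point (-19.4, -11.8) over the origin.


Reflection over origin: (x,y) -> (-x,-y)
(-19.4, -11.8) -> (19.4, 11.8)

(19.4, 11.8)


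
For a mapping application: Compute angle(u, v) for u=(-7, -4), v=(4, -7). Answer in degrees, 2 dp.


u.v = 0, |u| = sqrt(65) = 8.0623, |v| = sqrt(65) = 8.0623
cos(theta) = u.v/(|u||v|) = 0/sqrt(4225) = 0
theta = acos(0) = 90 degrees

90 degrees


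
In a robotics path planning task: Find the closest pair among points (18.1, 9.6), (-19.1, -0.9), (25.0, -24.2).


d(P0,P1) = 38.6535, d(P0,P2) = 34.4971, d(P1,P2) = 49.8768
Closest: P0 and P2

Closest pair: (18.1, 9.6) and (25.0, -24.2), distance = 34.4971


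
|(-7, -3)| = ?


|u| = sqrt((-7)^2 + (-3)^2) = sqrt(58) = 7.6158

7.6158


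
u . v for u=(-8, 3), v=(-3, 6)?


u . v = u_x*v_x + u_y*v_y = (-8)*(-3) + 3*6
= 24 + 18 = 42

42


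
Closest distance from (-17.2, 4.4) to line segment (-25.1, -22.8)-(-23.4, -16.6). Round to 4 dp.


Project P onto AB: t = 1 (clamped to [0,1])
Closest point on segment: (-23.4, -16.6)
Distance: 21.8961

21.8961


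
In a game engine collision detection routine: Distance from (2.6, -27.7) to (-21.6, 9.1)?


dx=-24.2, dy=36.8
d^2 = (-24.2)^2 + 36.8^2 = 1939.88
d = sqrt(1939.88) = 44.0441

44.0441


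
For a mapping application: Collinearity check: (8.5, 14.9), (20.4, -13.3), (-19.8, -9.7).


Cross product: (20.4-8.5)*((-9.7)-14.9) - ((-13.3)-14.9)*((-19.8)-8.5)
= -1090.8

No, not collinear


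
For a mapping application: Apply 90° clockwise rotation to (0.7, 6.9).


90° CW: (x,y) -> (y, -x)
(0.7,6.9) -> (6.9, -0.7)

(6.9, -0.7)


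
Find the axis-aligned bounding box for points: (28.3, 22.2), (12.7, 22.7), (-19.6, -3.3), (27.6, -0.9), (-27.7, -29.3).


x range: [-27.7, 28.3]
y range: [-29.3, 22.7]
Bounding box: (-27.7,-29.3) to (28.3,22.7)

(-27.7,-29.3) to (28.3,22.7)


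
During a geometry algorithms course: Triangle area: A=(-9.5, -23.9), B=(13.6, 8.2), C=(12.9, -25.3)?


Area = |x_A(y_B-y_C) + x_B(y_C-y_A) + x_C(y_A-y_B)|/2
= |(-318.25) + (-19.04) + (-414.09)|/2
= 751.38/2 = 375.69

375.69


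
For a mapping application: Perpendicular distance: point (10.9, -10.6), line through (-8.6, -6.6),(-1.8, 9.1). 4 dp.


|cross product| = 333.35
|line direction| = sqrt(292.73) = 17.1094
Distance = 333.35/sqrt(292.73) = 19.4835

19.4835


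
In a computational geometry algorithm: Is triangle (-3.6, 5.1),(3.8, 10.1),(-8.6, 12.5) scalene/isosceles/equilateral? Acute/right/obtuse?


Side lengths squared: AB^2=79.76, BC^2=159.52, CA^2=79.76
Sorted: [79.76, 79.76, 159.52]
By sides: Isosceles, By angles: Right

Isosceles, Right


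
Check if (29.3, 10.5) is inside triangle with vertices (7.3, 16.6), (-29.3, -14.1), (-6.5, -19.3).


Cross products: AB x AP = 898.66, BC x BP = 865.6, CA x CP = -873.98
All same sign? no

No, outside


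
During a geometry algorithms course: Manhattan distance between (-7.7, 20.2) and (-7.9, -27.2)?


|(-7.7)-(-7.9)| + |20.2-(-27.2)| = 0.2 + 47.4 = 47.6

47.6


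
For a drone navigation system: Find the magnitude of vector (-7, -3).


|u| = sqrt((-7)^2 + (-3)^2) = sqrt(58) = 7.6158

7.6158


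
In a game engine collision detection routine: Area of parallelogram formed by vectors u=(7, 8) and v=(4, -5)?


|u x v| = |7*(-5) - 8*4|
= |(-35) - 32| = 67

67


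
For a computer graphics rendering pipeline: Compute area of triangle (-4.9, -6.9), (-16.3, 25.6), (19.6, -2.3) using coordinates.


Area = |x_A(y_B-y_C) + x_B(y_C-y_A) + x_C(y_A-y_B)|/2
= |(-136.71) + (-74.98) + (-637)|/2
= 848.69/2 = 424.345

424.345


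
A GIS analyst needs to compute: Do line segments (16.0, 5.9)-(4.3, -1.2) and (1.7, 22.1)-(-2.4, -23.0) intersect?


Cross products: d1=711.35, d2=212.79, d3=-291.07, d4=207.49
d1*d2 < 0 and d3*d4 < 0? no

No, they don't intersect


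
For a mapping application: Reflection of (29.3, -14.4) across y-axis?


Reflection over y-axis: (x,y) -> (-x,y)
(29.3, -14.4) -> (-29.3, -14.4)

(-29.3, -14.4)


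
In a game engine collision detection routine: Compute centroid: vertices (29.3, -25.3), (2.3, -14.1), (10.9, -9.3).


Centroid = ((x_A+x_B+x_C)/3, (y_A+y_B+y_C)/3)
= ((29.3+2.3+10.9)/3, ((-25.3)+(-14.1)+(-9.3))/3)
= (14.1667, -16.2333)

(14.1667, -16.2333)


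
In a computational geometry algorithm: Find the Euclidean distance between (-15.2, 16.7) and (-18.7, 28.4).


dx=-3.5, dy=11.7
d^2 = (-3.5)^2 + 11.7^2 = 149.14
d = sqrt(149.14) = 12.2123

12.2123


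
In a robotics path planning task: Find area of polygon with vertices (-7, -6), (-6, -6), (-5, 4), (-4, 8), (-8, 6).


Shoelace sum: ((-7)*(-6) - (-6)*(-6)) + ((-6)*4 - (-5)*(-6)) + ((-5)*8 - (-4)*4) + ((-4)*6 - (-8)*8) + ((-8)*(-6) - (-7)*6)
= 58
Area = |58|/2 = 29

29


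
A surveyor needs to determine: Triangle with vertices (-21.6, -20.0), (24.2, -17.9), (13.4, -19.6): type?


Side lengths squared: AB^2=2102.05, BC^2=119.53, CA^2=1225.16
Sorted: [119.53, 1225.16, 2102.05]
By sides: Scalene, By angles: Obtuse

Scalene, Obtuse


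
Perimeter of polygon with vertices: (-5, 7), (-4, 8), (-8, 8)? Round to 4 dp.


Sides: (-5, 7)->(-4, 8): sqrt(2) = 1.414214, (-4, 8)->(-8, 8): sqrt(16) = 4, (-8, 8)->(-5, 7): sqrt(10) = 3.162278
Sum = 8.576492
Perimeter = 8.5765

8.5765


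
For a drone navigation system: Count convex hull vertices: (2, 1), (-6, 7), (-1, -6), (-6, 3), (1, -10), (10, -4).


Convex hull vertices (CCW): (-6, 3), (1, -10), (10, -4), (-6, 7)
Count = 4

4


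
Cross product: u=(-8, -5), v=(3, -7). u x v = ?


u x v = u_x*v_y - u_y*v_x = (-8)*(-7) - (-5)*3
= 56 - (-15) = 71

71


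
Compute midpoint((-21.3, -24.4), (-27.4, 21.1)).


M = (((-21.3)+(-27.4))/2, ((-24.4)+21.1)/2)
= (-24.35, -1.65)

(-24.35, -1.65)


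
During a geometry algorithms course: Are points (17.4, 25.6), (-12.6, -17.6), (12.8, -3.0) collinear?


Cross product: ((-12.6)-17.4)*((-3)-25.6) - ((-17.6)-25.6)*(12.8-17.4)
= 659.28

No, not collinear


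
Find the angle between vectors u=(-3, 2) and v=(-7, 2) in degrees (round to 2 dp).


u.v = 25, |u| = sqrt(13) = 3.6056, |v| = sqrt(53) = 7.2801
cos(theta) = u.v/(|u||v|) = 25/sqrt(689) = 0.952424
theta = acos(0.952424) = 17.74 degrees

17.74 degrees


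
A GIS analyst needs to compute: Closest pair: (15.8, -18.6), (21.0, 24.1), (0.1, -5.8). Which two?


d(P0,P1) = 43.0155, d(P0,P2) = 20.2566, d(P1,P2) = 36.4804
Closest: P0 and P2

Closest pair: (15.8, -18.6) and (0.1, -5.8), distance = 20.2566


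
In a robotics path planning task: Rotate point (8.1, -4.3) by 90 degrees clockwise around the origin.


90° CW: (x,y) -> (y, -x)
(8.1,-4.3) -> (-4.3, -8.1)

(-4.3, -8.1)


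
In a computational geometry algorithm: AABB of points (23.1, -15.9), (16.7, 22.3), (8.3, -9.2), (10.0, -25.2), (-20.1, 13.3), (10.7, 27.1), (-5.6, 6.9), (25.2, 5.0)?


x range: [-20.1, 25.2]
y range: [-25.2, 27.1]
Bounding box: (-20.1,-25.2) to (25.2,27.1)

(-20.1,-25.2) to (25.2,27.1)


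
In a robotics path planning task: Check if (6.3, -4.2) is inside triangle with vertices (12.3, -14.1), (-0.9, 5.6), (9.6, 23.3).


Cross products: AB x AP = -12.48, BC x BP = -230.34, CA x CP = -197.67
All same sign? yes

Yes, inside


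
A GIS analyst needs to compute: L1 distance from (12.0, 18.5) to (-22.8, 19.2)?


|12-(-22.8)| + |18.5-19.2| = 34.8 + 0.7 = 35.5

35.5


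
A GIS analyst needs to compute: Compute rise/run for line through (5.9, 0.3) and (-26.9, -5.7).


slope = (y2-y1)/(x2-x1) = ((-5.7)-0.3)/((-26.9)-5.9) = (-6)/(-32.8) = 0.1829

0.1829


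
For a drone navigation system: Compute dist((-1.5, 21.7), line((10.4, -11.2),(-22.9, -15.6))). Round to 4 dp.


|cross product| = 1147.93
|line direction| = sqrt(1128.25) = 33.5894
Distance = 1147.93/sqrt(1128.25) = 34.1753

34.1753


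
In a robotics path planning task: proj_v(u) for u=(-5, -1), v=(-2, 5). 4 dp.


u.v = 5, |v| = sqrt(29) = 5.3852
Scalar projection = u.v / |v| = 5 / sqrt(29) = 0.9285

0.9285


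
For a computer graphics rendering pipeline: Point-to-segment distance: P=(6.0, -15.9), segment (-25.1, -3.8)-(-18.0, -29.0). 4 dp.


Project P onto AB: t = 0.767 (clamped to [0,1])
Closest point on segment: (-19.6544, -23.128)
Distance: 26.6532

26.6532


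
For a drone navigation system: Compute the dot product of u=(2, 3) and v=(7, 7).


u . v = u_x*v_x + u_y*v_y = 2*7 + 3*7
= 14 + 21 = 35

35


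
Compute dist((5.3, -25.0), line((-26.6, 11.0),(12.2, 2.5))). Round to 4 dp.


|cross product| = 1125.65
|line direction| = sqrt(1577.69) = 39.7201
Distance = 1125.65/sqrt(1577.69) = 28.3395

28.3395


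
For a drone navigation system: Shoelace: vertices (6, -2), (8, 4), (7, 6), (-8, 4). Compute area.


Shoelace sum: (6*4 - 8*(-2)) + (8*6 - 7*4) + (7*4 - (-8)*6) + ((-8)*(-2) - 6*4)
= 128
Area = |128|/2 = 64

64


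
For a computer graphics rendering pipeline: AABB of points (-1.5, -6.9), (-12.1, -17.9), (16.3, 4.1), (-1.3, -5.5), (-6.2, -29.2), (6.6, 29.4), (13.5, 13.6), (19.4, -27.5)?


x range: [-12.1, 19.4]
y range: [-29.2, 29.4]
Bounding box: (-12.1,-29.2) to (19.4,29.4)

(-12.1,-29.2) to (19.4,29.4)


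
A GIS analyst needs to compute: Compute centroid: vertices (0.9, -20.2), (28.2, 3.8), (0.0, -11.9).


Centroid = ((x_A+x_B+x_C)/3, (y_A+y_B+y_C)/3)
= ((0.9+28.2+0)/3, ((-20.2)+3.8+(-11.9))/3)
= (9.7, -9.4333)

(9.7, -9.4333)


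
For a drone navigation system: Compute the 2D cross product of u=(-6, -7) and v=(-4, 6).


u x v = u_x*v_y - u_y*v_x = (-6)*6 - (-7)*(-4)
= (-36) - 28 = -64

-64


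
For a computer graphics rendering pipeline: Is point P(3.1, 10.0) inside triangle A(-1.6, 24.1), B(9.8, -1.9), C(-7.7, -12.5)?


Cross products: AB x AP = -38.54, BC x BP = -279.27, CA x CP = -258.03
All same sign? yes

Yes, inside


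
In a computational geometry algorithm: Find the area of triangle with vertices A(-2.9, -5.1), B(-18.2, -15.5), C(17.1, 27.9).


Area = |x_A(y_B-y_C) + x_B(y_C-y_A) + x_C(y_A-y_B)|/2
= |125.86 + (-600.6) + 177.84|/2
= 296.9/2 = 148.45

148.45


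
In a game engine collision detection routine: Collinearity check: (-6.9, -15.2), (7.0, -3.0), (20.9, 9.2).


Cross product: (7-(-6.9))*(9.2-(-15.2)) - ((-3)-(-15.2))*(20.9-(-6.9))
= 0

Yes, collinear


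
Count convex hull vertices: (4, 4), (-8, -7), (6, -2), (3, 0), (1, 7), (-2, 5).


Convex hull vertices (CCW): (-8, -7), (6, -2), (4, 4), (1, 7), (-2, 5)
Count = 5

5


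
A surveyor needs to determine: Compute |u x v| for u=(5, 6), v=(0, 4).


|u x v| = |5*4 - 6*0|
= |20 - 0| = 20

20


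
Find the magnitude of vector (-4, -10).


|u| = sqrt((-4)^2 + (-10)^2) = sqrt(116) = 10.7703

10.7703


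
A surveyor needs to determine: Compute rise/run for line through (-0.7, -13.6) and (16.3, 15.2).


slope = (y2-y1)/(x2-x1) = (15.2-(-13.6))/(16.3-(-0.7)) = 28.8/17 = 1.6941

1.6941


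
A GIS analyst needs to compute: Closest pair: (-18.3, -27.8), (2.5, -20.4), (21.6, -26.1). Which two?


d(P0,P1) = 22.0771, d(P0,P2) = 39.9362, d(P1,P2) = 19.9324
Closest: P1 and P2

Closest pair: (2.5, -20.4) and (21.6, -26.1), distance = 19.9324


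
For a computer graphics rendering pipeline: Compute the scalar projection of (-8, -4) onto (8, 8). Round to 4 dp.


u.v = -96, |v| = sqrt(128) = 11.3137
Scalar projection = u.v / |v| = -96 / sqrt(128) = -8.4853

-8.4853


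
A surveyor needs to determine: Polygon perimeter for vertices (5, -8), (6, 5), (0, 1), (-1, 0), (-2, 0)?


Sides: (5, -8)->(6, 5): sqrt(170) = 13.038405, (6, 5)->(0, 1): sqrt(52) = 7.211103, (0, 1)->(-1, 0): sqrt(2) = 1.414214, (-1, 0)->(-2, 0): sqrt(1) = 1, (-2, 0)->(5, -8): sqrt(113) = 10.630146
Sum = 33.293868
Perimeter = 33.2939

33.2939


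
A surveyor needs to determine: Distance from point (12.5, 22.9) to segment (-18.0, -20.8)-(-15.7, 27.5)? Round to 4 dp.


Project P onto AB: t = 0.9327 (clamped to [0,1])
Closest point on segment: (-15.8548, 24.2502)
Distance: 28.3869

28.3869


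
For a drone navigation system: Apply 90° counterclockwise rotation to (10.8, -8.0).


90° CCW: (x,y) -> (-y, x)
(10.8,-8) -> (8, 10.8)

(8, 10.8)


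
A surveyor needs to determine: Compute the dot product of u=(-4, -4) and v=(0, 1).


u . v = u_x*v_x + u_y*v_y = (-4)*0 + (-4)*1
= 0 + (-4) = -4

-4


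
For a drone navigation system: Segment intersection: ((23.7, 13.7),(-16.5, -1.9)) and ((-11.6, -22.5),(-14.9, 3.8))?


Cross products: d1=-1047.85, d2=60.89, d3=904.56, d4=-204.18
d1*d2 < 0 and d3*d4 < 0? yes

Yes, they intersect


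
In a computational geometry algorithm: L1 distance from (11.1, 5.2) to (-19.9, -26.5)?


|11.1-(-19.9)| + |5.2-(-26.5)| = 31 + 31.7 = 62.7

62.7


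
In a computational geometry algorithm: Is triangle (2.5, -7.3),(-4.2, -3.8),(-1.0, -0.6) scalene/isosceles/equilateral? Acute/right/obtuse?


Side lengths squared: AB^2=57.14, BC^2=20.48, CA^2=57.14
Sorted: [20.48, 57.14, 57.14]
By sides: Isosceles, By angles: Acute

Isosceles, Acute


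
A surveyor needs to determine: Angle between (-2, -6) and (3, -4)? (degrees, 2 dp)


u.v = 18, |u| = sqrt(40) = 6.3246, |v| = sqrt(25) = 5
cos(theta) = u.v/(|u||v|) = 18/sqrt(1000) = 0.56921
theta = acos(0.56921) = 55.3 degrees

55.3 degrees


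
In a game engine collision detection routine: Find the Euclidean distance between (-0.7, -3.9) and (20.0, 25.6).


dx=20.7, dy=29.5
d^2 = 20.7^2 + 29.5^2 = 1298.74
d = sqrt(1298.74) = 36.038

36.038


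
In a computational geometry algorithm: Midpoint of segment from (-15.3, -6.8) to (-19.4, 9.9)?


M = (((-15.3)+(-19.4))/2, ((-6.8)+9.9)/2)
= (-17.35, 1.55)

(-17.35, 1.55)


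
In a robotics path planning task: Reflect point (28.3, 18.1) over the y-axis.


Reflection over y-axis: (x,y) -> (-x,y)
(28.3, 18.1) -> (-28.3, 18.1)

(-28.3, 18.1)


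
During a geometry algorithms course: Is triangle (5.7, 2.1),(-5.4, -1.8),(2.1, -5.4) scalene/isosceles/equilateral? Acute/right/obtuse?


Side lengths squared: AB^2=138.42, BC^2=69.21, CA^2=69.21
Sorted: [69.21, 69.21, 138.42]
By sides: Isosceles, By angles: Right

Isosceles, Right


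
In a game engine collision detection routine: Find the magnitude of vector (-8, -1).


|u| = sqrt((-8)^2 + (-1)^2) = sqrt(65) = 8.0623

8.0623


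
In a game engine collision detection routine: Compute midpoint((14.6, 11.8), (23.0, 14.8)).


M = ((14.6+23)/2, (11.8+14.8)/2)
= (18.8, 13.3)

(18.8, 13.3)


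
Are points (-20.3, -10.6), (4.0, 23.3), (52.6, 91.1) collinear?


Cross product: (4-(-20.3))*(91.1-(-10.6)) - (23.3-(-10.6))*(52.6-(-20.3))
= 0

Yes, collinear


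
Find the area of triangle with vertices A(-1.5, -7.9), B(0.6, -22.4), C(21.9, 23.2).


Area = |x_A(y_B-y_C) + x_B(y_C-y_A) + x_C(y_A-y_B)|/2
= |68.4 + 18.66 + 317.55|/2
= 404.61/2 = 202.305

202.305


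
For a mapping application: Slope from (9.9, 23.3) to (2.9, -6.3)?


slope = (y2-y1)/(x2-x1) = ((-6.3)-23.3)/(2.9-9.9) = (-29.6)/(-7) = 4.2286

4.2286


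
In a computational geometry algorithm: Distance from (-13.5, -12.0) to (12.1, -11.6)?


dx=25.6, dy=0.4
d^2 = 25.6^2 + 0.4^2 = 655.52
d = sqrt(655.52) = 25.6031

25.6031


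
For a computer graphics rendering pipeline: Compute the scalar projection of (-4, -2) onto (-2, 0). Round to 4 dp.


u.v = 8, |v| = sqrt(4) = 2
Scalar projection = u.v / |v| = 8 / sqrt(4) = 4

4


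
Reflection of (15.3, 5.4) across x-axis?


Reflection over x-axis: (x,y) -> (x,-y)
(15.3, 5.4) -> (15.3, -5.4)

(15.3, -5.4)


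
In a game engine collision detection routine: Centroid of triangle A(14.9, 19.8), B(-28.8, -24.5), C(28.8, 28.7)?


Centroid = ((x_A+x_B+x_C)/3, (y_A+y_B+y_C)/3)
= ((14.9+(-28.8)+28.8)/3, (19.8+(-24.5)+28.7)/3)
= (4.9667, 8)

(4.9667, 8)


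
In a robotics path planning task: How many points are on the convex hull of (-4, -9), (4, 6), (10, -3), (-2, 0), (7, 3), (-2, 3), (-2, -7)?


Convex hull vertices (CCW): (-4, -9), (10, -3), (7, 3), (4, 6), (-2, 3)
Count = 5

5


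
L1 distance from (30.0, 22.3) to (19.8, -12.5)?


|30-19.8| + |22.3-(-12.5)| = 10.2 + 34.8 = 45

45


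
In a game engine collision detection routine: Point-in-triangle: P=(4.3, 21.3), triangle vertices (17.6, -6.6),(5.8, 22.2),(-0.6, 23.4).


Cross products: AB x AP = 53.82, BC x BP = 7.56, CA x CP = 108.78
All same sign? yes

Yes, inside


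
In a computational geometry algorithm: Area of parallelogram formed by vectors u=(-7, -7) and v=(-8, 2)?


|u x v| = |(-7)*2 - (-7)*(-8)|
= |(-14) - 56| = 70

70


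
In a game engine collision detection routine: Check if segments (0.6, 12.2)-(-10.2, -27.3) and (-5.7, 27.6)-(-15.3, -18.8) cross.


Cross products: d1=440.16, d2=318.24, d3=-415.17, d4=-293.25
d1*d2 < 0 and d3*d4 < 0? no

No, they don't intersect


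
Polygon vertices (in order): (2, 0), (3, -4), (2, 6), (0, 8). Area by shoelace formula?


Shoelace sum: (2*(-4) - 3*0) + (3*6 - 2*(-4)) + (2*8 - 0*6) + (0*0 - 2*8)
= 18
Area = |18|/2 = 9

9


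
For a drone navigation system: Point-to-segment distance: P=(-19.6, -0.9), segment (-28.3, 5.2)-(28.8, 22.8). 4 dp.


Project P onto AB: t = 0.1091 (clamped to [0,1])
Closest point on segment: (-22.0719, 7.1197)
Distance: 8.392

8.392


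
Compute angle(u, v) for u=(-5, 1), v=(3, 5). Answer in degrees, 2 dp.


u.v = -10, |u| = sqrt(26) = 5.099, |v| = sqrt(34) = 5.831
cos(theta) = u.v/(|u||v|) = -10/sqrt(884) = -0.336336
theta = acos(-0.336336) = 109.65 degrees

109.65 degrees


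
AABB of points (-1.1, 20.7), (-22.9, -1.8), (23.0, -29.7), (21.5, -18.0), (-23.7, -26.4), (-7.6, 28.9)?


x range: [-23.7, 23]
y range: [-29.7, 28.9]
Bounding box: (-23.7,-29.7) to (23,28.9)

(-23.7,-29.7) to (23,28.9)


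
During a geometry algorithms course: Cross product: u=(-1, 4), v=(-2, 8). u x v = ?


u x v = u_x*v_y - u_y*v_x = (-1)*8 - 4*(-2)
= (-8) - (-8) = 0

0


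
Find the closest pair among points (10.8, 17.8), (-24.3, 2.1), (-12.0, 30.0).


d(P0,P1) = 38.4513, d(P0,P2) = 25.8588, d(P1,P2) = 30.491
Closest: P0 and P2

Closest pair: (10.8, 17.8) and (-12.0, 30.0), distance = 25.8588


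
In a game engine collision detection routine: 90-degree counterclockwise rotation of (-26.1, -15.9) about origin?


90° CCW: (x,y) -> (-y, x)
(-26.1,-15.9) -> (15.9, -26.1)

(15.9, -26.1)


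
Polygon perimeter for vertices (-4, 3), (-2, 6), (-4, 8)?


Sides: (-4, 3)->(-2, 6): sqrt(13) = 3.605551, (-2, 6)->(-4, 8): sqrt(8) = 2.828427, (-4, 8)->(-4, 3): sqrt(25) = 5
Sum = 11.433978
Perimeter = 11.434

11.434


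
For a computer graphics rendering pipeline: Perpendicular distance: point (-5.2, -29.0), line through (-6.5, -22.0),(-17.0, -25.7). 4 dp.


|cross product| = 78.31
|line direction| = sqrt(123.94) = 11.1328
Distance = 78.31/sqrt(123.94) = 7.0341

7.0341


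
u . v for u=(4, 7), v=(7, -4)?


u . v = u_x*v_x + u_y*v_y = 4*7 + 7*(-4)
= 28 + (-28) = 0

0


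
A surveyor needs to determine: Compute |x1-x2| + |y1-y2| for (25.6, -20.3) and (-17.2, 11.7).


|25.6-(-17.2)| + |(-20.3)-11.7| = 42.8 + 32 = 74.8

74.8


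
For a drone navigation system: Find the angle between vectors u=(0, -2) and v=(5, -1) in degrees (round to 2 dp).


u.v = 2, |u| = sqrt(4) = 2, |v| = sqrt(26) = 5.099
cos(theta) = u.v/(|u||v|) = 2/sqrt(104) = 0.196116
theta = acos(0.196116) = 78.69 degrees

78.69 degrees


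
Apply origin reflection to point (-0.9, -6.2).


Reflection over origin: (x,y) -> (-x,-y)
(-0.9, -6.2) -> (0.9, 6.2)

(0.9, 6.2)


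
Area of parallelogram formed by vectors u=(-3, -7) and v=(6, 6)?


|u x v| = |(-3)*6 - (-7)*6|
= |(-18) - (-42)| = 24

24


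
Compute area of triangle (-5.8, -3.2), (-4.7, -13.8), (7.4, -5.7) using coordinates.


Area = |x_A(y_B-y_C) + x_B(y_C-y_A) + x_C(y_A-y_B)|/2
= |46.98 + 11.75 + 78.44|/2
= 137.17/2 = 68.585

68.585


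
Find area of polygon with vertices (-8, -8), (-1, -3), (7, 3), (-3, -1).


Shoelace sum: ((-8)*(-3) - (-1)*(-8)) + ((-1)*3 - 7*(-3)) + (7*(-1) - (-3)*3) + ((-3)*(-8) - (-8)*(-1))
= 52
Area = |52|/2 = 26

26


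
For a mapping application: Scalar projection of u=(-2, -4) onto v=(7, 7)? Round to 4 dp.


u.v = -42, |v| = sqrt(98) = 9.8995
Scalar projection = u.v / |v| = -42 / sqrt(98) = -4.2426

-4.2426


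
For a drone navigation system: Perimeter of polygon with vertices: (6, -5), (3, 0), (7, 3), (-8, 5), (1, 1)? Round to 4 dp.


Sides: (6, -5)->(3, 0): sqrt(34) = 5.830952, (3, 0)->(7, 3): sqrt(25) = 5, (7, 3)->(-8, 5): sqrt(229) = 15.132746, (-8, 5)->(1, 1): sqrt(97) = 9.848858, (1, 1)->(6, -5): sqrt(61) = 7.81025
Sum = 43.622806
Perimeter = 43.6228

43.6228


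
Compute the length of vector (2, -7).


|u| = sqrt(2^2 + (-7)^2) = sqrt(53) = 7.2801

7.2801


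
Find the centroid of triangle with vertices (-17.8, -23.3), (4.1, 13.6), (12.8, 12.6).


Centroid = ((x_A+x_B+x_C)/3, (y_A+y_B+y_C)/3)
= (((-17.8)+4.1+12.8)/3, ((-23.3)+13.6+12.6)/3)
= (-0.3, 0.9667)

(-0.3, 0.9667)


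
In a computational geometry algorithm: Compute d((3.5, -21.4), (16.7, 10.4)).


dx=13.2, dy=31.8
d^2 = 13.2^2 + 31.8^2 = 1185.48
d = sqrt(1185.48) = 34.4308

34.4308


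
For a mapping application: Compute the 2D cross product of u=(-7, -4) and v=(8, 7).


u x v = u_x*v_y - u_y*v_x = (-7)*7 - (-4)*8
= (-49) - (-32) = -17

-17


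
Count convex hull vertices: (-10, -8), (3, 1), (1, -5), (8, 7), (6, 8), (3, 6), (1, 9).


Convex hull vertices (CCW): (-10, -8), (1, -5), (8, 7), (6, 8), (1, 9)
Count = 5

5


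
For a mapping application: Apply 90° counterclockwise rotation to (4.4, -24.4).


90° CCW: (x,y) -> (-y, x)
(4.4,-24.4) -> (24.4, 4.4)

(24.4, 4.4)


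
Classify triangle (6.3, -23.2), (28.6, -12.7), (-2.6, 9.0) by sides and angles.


Side lengths squared: AB^2=607.54, BC^2=1444.33, CA^2=1116.05
Sorted: [607.54, 1116.05, 1444.33]
By sides: Scalene, By angles: Acute

Scalene, Acute


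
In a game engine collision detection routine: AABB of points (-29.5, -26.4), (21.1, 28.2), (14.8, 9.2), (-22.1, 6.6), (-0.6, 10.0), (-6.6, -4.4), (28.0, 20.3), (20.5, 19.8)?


x range: [-29.5, 28]
y range: [-26.4, 28.2]
Bounding box: (-29.5,-26.4) to (28,28.2)

(-29.5,-26.4) to (28,28.2)


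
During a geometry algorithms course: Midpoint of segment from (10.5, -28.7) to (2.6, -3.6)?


M = ((10.5+2.6)/2, ((-28.7)+(-3.6))/2)
= (6.55, -16.15)

(6.55, -16.15)


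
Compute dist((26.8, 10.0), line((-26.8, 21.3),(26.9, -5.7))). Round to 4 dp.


|cross product| = 840.39
|line direction| = sqrt(3612.69) = 60.1057
Distance = 840.39/sqrt(3612.69) = 13.9819

13.9819


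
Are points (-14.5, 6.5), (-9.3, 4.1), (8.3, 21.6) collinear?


Cross product: ((-9.3)-(-14.5))*(21.6-6.5) - (4.1-6.5)*(8.3-(-14.5))
= 133.24

No, not collinear


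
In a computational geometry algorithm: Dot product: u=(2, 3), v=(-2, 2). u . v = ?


u . v = u_x*v_x + u_y*v_y = 2*(-2) + 3*2
= (-4) + 6 = 2

2


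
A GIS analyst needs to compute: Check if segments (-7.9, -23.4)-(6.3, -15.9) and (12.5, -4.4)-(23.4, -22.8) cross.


Cross products: d1=-582.46, d2=-239.43, d3=116.8, d4=-226.23
d1*d2 < 0 and d3*d4 < 0? no

No, they don't intersect


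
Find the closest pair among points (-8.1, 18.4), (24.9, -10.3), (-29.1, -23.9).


d(P0,P1) = 43.7343, d(P0,P2) = 47.2259, d(P1,P2) = 55.6863
Closest: P0 and P1

Closest pair: (-8.1, 18.4) and (24.9, -10.3), distance = 43.7343


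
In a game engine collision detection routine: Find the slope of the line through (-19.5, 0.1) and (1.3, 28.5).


slope = (y2-y1)/(x2-x1) = (28.5-0.1)/(1.3-(-19.5)) = 28.4/20.8 = 1.3654

1.3654


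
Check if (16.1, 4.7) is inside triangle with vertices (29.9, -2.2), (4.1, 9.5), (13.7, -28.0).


Cross products: AB x AP = -16.56, BC x BP = 403.92, CA x CP = 467.82
All same sign? no

No, outside
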